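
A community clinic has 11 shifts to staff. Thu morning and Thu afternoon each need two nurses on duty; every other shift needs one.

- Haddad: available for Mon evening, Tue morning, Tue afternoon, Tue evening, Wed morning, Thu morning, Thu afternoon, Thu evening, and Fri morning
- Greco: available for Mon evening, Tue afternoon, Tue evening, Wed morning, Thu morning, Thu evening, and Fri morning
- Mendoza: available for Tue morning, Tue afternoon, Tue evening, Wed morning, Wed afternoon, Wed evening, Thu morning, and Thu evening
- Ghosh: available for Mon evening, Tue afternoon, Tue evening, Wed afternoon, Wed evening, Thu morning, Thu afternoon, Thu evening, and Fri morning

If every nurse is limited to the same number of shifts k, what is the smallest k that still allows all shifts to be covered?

4

With 4 nurses and 13 worker-slots to fill, someone must work at least ⌈13/4⌉ = 4 shifts, so k ≥ 4.
k = 4 works: Mon evening→Haddad, Tue morning→Haddad, Tue afternoon→Greco, Tue evening→Greco, Wed morning→Haddad, Wed afternoon→Mendoza, Wed evening→Mendoza, Thu morning→Mendoza+Ghosh, Thu afternoon→Haddad+Ghosh, Thu evening→Greco, Fri morning→Greco.
Loads: Haddad 4, Greco 4, Mendoza 3, Ghosh 2 — all ≤ 4.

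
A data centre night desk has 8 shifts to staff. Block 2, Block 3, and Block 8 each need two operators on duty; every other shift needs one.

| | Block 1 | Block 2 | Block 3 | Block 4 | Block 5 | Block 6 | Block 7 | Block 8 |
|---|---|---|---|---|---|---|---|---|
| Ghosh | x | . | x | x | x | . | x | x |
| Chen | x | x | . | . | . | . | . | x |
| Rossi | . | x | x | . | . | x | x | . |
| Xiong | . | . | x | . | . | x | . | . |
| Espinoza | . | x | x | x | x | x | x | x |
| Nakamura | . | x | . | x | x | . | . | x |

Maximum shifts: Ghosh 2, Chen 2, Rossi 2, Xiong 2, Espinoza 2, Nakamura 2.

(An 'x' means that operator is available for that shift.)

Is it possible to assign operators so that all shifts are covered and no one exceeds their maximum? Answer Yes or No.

One valid schedule: Block 1→Ghosh, Block 2→Chen+Nakamura, Block 3→Xiong+Espinoza, Block 4→Ghosh, Block 5→Espinoza, Block 6→Rossi, Block 7→Rossi, Block 8→Chen+Nakamura.
Loads: Ghosh 2/2, Chen 2/2, Rossi 2/2, Xiong 1/2, Espinoza 2/2, Nakamura 2/2 — all within limits.

Yes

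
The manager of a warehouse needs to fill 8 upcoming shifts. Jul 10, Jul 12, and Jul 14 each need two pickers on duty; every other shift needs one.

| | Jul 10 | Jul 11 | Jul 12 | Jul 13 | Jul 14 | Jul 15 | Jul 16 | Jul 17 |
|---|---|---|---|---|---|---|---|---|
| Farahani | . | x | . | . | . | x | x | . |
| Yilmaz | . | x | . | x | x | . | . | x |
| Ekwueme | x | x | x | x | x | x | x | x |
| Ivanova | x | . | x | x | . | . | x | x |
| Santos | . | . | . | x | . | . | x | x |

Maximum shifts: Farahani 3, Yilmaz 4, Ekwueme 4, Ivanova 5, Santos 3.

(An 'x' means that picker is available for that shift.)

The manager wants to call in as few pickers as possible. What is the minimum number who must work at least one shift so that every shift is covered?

11 slots to fill and no one can take more than 5, so at least ⌈11/5⌉ = 3 pickers are needed.
Yilmaz, Ekwueme, and Ivanova alone can cover everything: Jul 10→Ekwueme+Ivanova, Jul 11→Yilmaz, Jul 12→Ekwueme+Ivanova, Jul 13→Yilmaz, Jul 14→Yilmaz+Ekwueme, Jul 15→Ekwueme, Jul 16→Ivanova, Jul 17→Yilmaz.

3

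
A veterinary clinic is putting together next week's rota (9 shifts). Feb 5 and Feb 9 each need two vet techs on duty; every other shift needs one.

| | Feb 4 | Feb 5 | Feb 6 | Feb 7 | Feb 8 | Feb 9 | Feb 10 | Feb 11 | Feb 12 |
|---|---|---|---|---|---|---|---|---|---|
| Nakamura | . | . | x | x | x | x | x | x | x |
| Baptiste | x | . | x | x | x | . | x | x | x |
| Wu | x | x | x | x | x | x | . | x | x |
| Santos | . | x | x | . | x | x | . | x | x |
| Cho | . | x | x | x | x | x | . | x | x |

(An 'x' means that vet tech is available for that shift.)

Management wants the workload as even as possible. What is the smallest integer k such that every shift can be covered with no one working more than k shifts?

With 5 vet techs and 11 worker-slots to fill, someone must work at least ⌈11/5⌉ = 3 shifts, so k ≥ 3.
k = 3 works: Feb 4→Baptiste, Feb 5→Wu+Santos, Feb 6→Nakamura, Feb 7→Nakamura, Feb 8→Baptiste, Feb 9→Wu+Santos, Feb 10→Nakamura, Feb 11→Baptiste, Feb 12→Wu.
Loads: Nakamura 3, Baptiste 3, Wu 3, Santos 2, Cho 0 — all ≤ 3.

3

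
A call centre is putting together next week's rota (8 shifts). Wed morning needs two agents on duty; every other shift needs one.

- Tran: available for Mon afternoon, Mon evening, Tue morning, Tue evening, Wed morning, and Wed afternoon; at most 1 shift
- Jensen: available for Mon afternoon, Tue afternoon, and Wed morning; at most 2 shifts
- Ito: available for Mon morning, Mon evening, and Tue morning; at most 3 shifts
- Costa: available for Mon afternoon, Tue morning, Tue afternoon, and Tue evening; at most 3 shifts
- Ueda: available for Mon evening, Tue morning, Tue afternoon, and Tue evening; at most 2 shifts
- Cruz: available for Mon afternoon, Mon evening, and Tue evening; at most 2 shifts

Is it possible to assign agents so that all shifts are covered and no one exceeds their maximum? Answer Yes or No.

Total capacity is 13 and 9 slots are needed, so capacity alone doesn't rule it out.
Shifts {Wed morning, Wed afternoon} need 3 worker-slots in total, but the agents available for any of those shifts (Tran and Jensen) can supply at most 2 among them. So no valid schedule exists.

No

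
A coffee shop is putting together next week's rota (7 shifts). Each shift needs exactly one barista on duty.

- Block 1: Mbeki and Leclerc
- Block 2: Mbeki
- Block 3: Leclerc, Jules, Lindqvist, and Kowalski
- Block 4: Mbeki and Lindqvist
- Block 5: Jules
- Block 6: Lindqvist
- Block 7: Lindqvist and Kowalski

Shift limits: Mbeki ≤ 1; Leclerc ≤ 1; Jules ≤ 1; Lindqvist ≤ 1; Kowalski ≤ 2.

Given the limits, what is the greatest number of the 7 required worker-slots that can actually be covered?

6

Total capacity across all baristas is 1+1+1+1+2 = 6, and 7 slots are needed, so at most 6 can be filled.
An assignment achieving 6: Block 1→Leclerc, Block 2→Mbeki, Block 3→Kowalski, Block 5→Jules, Block 6→Lindqvist, Block 7→Kowalski.
Loads: Mbeki 1/1, Leclerc 1/1, Jules 1/1, Lindqvist 1/1, Kowalski 2/2.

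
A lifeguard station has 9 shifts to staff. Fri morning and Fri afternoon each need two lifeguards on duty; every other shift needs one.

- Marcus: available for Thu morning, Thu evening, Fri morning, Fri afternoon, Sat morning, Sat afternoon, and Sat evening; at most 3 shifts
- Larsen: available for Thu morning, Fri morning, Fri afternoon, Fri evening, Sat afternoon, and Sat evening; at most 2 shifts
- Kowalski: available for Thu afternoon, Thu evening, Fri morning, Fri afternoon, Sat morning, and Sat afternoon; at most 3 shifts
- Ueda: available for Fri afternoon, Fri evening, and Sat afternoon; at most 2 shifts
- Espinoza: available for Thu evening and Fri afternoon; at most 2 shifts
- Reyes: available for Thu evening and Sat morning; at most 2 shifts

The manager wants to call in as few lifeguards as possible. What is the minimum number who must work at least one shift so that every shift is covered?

11 slots to fill and no one can take more than 3, so at least ⌈11/3⌉ = 4 lifeguards are needed.
Any 4 lifeguards together have capacity at most 3+3+2+2 = 10 < 11 slots, so 4 can never suffice.
Marcus, Larsen, Kowalski, Ueda, and Espinoza alone can cover everything: Thu morning→Marcus, Thu afternoon→Kowalski, Thu evening→Kowalski, Fri morning→Larsen+Kowalski, Fri afternoon→Ueda+Espinoza, Fri evening→Larsen, Sat morning→Marcus, Sat afternoon→Ueda, Sat evening→Marcus.

5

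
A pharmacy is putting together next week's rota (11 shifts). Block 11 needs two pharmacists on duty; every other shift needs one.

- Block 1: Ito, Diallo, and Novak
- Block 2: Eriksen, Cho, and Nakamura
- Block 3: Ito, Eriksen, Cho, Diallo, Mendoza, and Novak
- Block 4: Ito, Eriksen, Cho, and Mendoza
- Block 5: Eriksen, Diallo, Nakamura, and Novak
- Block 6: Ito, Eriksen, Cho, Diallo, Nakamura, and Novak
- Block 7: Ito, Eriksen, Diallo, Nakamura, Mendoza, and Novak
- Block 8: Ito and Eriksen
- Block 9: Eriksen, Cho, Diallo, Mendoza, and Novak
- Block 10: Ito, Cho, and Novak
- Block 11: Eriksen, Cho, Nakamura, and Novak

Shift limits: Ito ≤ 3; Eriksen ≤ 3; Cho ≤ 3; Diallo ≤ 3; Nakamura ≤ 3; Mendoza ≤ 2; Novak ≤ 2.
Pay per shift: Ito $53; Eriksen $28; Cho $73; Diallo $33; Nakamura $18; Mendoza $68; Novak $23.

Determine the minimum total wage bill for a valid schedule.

Picking the cheapest available pharmacist for each shift independently would cost $261, but that ignores the shift limits.
An optimal schedule: Block 1→Novak, Block 2→Nakamura, Block 3→Diallo, Block 4→Eriksen, Block 5→Nakamura, Block 6→Diallo, Block 7→Ito, Block 8→Eriksen, Block 9→Diallo, Block 10→Novak, Block 11→Nakamura+Eriksen.
Total: 23 + 18 + 33 + 28 + 18 + 33 + 53 + 28 + 33 + 23 + 18 + 28 = $336.

$336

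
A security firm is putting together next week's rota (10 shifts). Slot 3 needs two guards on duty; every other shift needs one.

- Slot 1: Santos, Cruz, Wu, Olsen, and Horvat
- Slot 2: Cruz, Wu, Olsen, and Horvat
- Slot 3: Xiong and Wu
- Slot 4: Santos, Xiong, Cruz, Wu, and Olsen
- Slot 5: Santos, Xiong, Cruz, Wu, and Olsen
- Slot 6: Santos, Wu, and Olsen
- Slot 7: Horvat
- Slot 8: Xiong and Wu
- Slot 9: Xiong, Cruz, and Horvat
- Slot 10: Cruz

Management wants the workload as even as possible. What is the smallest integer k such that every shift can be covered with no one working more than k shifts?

2

With 6 guards and 11 worker-slots to fill, someone must work at least ⌈11/6⌉ = 2 shifts, so k ≥ 2.
k = 2 works: Slot 1→Santos, Slot 2→Wu, Slot 3→Xiong+Wu, Slot 4→Olsen, Slot 5→Olsen, Slot 6→Santos, Slot 7→Horvat, Slot 8→Xiong, Slot 9→Cruz, Slot 10→Cruz.
Loads: Santos 2, Xiong 2, Cruz 2, Wu 2, Olsen 2, Horvat 1 — all ≤ 2.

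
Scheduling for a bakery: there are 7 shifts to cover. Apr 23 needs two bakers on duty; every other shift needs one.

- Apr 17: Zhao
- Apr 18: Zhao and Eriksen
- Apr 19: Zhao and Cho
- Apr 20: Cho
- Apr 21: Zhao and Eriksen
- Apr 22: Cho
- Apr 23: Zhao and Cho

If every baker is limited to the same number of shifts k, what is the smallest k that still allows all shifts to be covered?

3

With 3 bakers and 8 worker-slots to fill, someone must work at least ⌈8/3⌉ = 3 shifts, so k ≥ 3.
k = 3 works: Apr 17→Zhao, Apr 18→Eriksen, Apr 19→Zhao, Apr 20→Cho, Apr 21→Eriksen, Apr 22→Cho, Apr 23→Zhao+Cho.
Loads: Zhao 3, Eriksen 2, Cho 3 — all ≤ 3.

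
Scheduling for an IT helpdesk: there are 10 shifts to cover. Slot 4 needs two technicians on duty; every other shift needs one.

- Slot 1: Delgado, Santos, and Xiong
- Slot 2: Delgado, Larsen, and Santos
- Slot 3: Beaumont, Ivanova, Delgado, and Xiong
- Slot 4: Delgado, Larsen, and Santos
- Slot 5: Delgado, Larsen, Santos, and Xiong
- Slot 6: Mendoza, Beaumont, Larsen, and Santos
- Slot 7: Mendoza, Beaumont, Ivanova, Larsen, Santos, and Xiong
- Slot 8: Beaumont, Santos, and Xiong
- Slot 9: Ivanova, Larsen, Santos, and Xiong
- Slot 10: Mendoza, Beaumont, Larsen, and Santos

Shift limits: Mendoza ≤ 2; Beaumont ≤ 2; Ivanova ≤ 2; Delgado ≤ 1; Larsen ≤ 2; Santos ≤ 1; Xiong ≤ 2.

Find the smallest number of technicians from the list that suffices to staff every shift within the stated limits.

6

11 slots to fill and no one can take more than 2, so at least ⌈11/2⌉ = 6 technicians are needed.
Mendoza, Beaumont, Ivanova, Delgado, Larsen, and Xiong alone can cover everything: Slot 1→Xiong, Slot 2→Larsen, Slot 3→Beaumont, Slot 4→Delgado+Larsen, Slot 5→Xiong, Slot 6→Mendoza, Slot 7→Ivanova, Slot 8→Beaumont, Slot 9→Ivanova, Slot 10→Mendoza.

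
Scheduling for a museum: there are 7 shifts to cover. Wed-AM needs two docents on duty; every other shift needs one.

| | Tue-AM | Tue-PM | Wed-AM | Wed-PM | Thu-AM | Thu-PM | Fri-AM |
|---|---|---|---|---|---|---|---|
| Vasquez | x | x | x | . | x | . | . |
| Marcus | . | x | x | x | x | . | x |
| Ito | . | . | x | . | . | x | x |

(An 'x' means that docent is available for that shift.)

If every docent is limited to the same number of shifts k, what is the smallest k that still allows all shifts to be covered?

With 3 docents and 8 worker-slots to fill, someone must work at least ⌈8/3⌉ = 3 shifts, so k ≥ 3.
k = 3 works: Tue-AM→Vasquez, Tue-PM→Vasquez, Wed-AM→Marcus+Ito, Wed-PM→Marcus, Thu-AM→Vasquez, Thu-PM→Ito, Fri-AM→Marcus.
Loads: Vasquez 3, Marcus 3, Ito 2 — all ≤ 3.

3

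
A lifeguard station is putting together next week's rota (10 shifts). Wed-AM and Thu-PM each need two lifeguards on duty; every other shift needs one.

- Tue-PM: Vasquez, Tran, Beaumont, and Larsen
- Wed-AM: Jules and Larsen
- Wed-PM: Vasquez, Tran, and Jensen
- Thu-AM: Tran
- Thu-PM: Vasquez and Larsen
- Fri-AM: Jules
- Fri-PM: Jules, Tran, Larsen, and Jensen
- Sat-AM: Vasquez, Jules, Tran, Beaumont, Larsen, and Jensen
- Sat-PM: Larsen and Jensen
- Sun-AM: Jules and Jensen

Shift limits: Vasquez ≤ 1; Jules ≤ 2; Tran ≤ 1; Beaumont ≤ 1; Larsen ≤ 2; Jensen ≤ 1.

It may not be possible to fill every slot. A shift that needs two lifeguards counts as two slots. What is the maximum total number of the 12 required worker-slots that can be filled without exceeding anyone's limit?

8

Total capacity across all lifeguards is 1+2+1+1+2+1 = 8, and 12 slots are needed, so at most 8 can be filled.
An assignment achieving 8: Tue-PM→Beaumont, Wed-AM→Jules+Larsen, Thu-AM→Tran, Thu-PM→Vasquez+Larsen, Fri-AM→Jules, Sat-PM→Jensen.
Loads: Vasquez 1/1, Jules 2/2, Tran 1/1, Beaumont 1/1, Larsen 2/2, Jensen 1/1.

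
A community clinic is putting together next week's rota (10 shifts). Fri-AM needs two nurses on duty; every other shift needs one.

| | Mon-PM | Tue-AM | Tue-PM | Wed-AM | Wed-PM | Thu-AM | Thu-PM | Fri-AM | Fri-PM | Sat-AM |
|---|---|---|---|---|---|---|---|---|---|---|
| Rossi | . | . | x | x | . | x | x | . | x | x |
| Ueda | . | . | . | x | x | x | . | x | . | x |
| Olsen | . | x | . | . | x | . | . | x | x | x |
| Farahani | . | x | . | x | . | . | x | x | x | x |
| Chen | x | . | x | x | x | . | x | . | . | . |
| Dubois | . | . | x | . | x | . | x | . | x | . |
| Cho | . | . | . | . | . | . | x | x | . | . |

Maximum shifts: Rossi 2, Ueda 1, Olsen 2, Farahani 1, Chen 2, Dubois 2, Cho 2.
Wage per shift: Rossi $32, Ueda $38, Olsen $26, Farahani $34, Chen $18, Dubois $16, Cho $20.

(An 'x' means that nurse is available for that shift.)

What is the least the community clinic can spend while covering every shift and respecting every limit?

Mon-PM can only be covered by Chen, so that assignment is forced.
Picking the cheapest available nurse for each shift independently would cost $230, but that ignores the shift limits.
An optimal schedule: Mon-PM→Chen, Tue-AM→Olsen, Tue-PM→Dubois, Wed-AM→Chen, Wed-PM→Dubois, Thu-AM→Rossi, Thu-PM→Cho, Fri-AM→Cho+Farahani, Fri-PM→Olsen, Sat-AM→Rossi.
Total: 18 + 26 + 16 + 18 + 16 + 32 + 20 + 20 + 34 + 26 + 32 = $258.

$258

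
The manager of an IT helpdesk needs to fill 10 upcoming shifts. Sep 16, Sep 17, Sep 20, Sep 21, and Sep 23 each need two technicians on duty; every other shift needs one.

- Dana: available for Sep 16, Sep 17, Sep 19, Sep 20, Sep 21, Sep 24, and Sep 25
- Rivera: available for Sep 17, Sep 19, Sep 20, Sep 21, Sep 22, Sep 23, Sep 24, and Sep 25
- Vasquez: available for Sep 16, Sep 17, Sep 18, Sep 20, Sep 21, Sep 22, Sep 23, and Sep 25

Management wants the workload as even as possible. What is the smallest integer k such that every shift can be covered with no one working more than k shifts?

5

With 3 technicians and 15 worker-slots to fill, someone must work at least ⌈15/3⌉ = 5 shifts, so k ≥ 5.
k = 5 works: Sep 16→Dana+Vasquez, Sep 17→Dana+Rivera, Sep 18→Vasquez, Sep 19→Dana, Sep 20→Dana+Rivera, Sep 21→Rivera+Vasquez, Sep 22→Rivera, Sep 23→Rivera+Vasquez, Sep 24→Dana, Sep 25→Vasquez.
Loads: Dana 5, Rivera 5, Vasquez 5 — all ≤ 5.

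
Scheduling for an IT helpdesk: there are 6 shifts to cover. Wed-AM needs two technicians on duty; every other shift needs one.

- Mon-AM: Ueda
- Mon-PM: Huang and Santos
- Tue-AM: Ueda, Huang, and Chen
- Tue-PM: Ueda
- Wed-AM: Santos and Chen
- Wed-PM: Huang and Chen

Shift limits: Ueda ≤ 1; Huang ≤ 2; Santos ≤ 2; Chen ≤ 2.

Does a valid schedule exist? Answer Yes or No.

No

Total capacity is 7 and 7 slots are needed, so capacity alone doesn't rule it out.
Shifts {Mon-AM, Tue-PM} need 2 worker-slots in total, but the technicians available for any of those shifts (Ueda) can supply at most 1 among them. So no valid schedule exists.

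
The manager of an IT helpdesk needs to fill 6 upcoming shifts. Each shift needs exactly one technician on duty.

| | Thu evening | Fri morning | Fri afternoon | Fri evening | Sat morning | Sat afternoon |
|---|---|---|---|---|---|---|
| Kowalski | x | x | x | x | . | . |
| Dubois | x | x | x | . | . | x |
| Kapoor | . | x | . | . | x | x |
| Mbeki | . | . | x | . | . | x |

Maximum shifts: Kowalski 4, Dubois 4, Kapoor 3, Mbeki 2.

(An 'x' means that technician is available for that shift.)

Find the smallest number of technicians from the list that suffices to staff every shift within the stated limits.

6 slots to fill and no one can take more than 4, so at least ⌈6/4⌉ = 2 technicians are needed.
Kowalski and Kapoor alone can cover everything: Thu evening→Kowalski, Fri morning→Kowalski, Fri afternoon→Kowalski, Fri evening→Kowalski, Sat morning→Kapoor, Sat afternoon→Kapoor.

2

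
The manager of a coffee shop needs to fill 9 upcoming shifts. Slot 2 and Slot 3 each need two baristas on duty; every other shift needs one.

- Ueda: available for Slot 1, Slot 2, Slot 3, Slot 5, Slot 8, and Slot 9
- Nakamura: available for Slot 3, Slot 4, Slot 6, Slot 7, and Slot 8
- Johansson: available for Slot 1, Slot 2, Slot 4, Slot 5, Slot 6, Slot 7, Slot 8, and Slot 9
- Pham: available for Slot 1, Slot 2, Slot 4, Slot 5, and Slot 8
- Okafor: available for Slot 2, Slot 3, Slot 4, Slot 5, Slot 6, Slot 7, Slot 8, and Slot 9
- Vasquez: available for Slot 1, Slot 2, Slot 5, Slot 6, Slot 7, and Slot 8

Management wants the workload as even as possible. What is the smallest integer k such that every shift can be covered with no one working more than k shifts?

2

With 6 baristas and 11 worker-slots to fill, someone must work at least ⌈11/6⌉ = 2 shifts, so k ≥ 2.
k = 2 works: Slot 1→Johansson, Slot 2→Okafor+Vasquez, Slot 3→Ueda+Nakamura, Slot 4→Nakamura, Slot 5→Pham, Slot 6→Johansson, Slot 7→Okafor, Slot 8→Pham, Slot 9→Ueda.
Loads: Ueda 2, Nakamura 2, Johansson 2, Pham 2, Okafor 2, Vasquez 1 — all ≤ 2.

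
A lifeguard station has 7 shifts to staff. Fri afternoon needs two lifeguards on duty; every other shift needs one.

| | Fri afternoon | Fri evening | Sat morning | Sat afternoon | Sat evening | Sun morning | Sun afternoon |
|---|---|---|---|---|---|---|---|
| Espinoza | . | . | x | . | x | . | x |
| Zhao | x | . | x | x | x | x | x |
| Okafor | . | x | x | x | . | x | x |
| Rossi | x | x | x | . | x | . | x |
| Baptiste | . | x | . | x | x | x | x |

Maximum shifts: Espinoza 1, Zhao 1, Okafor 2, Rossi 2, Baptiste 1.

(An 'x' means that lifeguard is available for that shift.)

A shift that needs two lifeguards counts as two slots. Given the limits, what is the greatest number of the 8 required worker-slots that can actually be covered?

Total capacity across all lifeguards is 1+1+2+2+1 = 7, and 8 slots are needed, so at most 7 can be filled.
An assignment achieving 7: Fri afternoon→Zhao+Rossi, Fri evening→Okafor, Sat morning→Espinoza, Sat afternoon→Okafor, Sat evening→Rossi, Sun morning→Baptiste.
Loads: Espinoza 1/1, Zhao 1/1, Okafor 2/2, Rossi 2/2, Baptiste 1/1.

7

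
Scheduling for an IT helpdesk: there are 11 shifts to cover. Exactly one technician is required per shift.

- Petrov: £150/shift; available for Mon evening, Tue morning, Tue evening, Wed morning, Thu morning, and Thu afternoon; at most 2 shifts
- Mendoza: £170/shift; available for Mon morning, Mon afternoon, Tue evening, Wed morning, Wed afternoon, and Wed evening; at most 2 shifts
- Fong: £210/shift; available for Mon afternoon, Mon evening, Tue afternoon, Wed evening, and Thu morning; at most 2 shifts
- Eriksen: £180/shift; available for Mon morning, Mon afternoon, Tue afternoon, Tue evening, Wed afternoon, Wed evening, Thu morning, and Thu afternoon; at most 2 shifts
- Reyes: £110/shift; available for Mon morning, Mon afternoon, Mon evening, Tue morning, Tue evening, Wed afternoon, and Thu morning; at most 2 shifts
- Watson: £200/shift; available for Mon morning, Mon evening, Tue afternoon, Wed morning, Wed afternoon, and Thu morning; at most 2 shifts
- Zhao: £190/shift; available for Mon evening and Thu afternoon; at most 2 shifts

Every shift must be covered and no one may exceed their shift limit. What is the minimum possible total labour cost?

£1800

Picking the cheapest available technician for each shift independently would cost £1420, but that ignores the shift limits.
An optimal schedule: Mon morning→Reyes, Mon afternoon→Mendoza, Mon evening→Zhao, Tue morning→Reyes, Tue afternoon→Eriksen, Tue evening→Petrov, Wed morning→Petrov, Wed afternoon→Eriksen, Wed evening→Mendoza, Thu morning→Watson, Thu afternoon→Zhao.
Total: 110 + 170 + 190 + 110 + 180 + 150 + 150 + 180 + 170 + 200 + 190 = £1800.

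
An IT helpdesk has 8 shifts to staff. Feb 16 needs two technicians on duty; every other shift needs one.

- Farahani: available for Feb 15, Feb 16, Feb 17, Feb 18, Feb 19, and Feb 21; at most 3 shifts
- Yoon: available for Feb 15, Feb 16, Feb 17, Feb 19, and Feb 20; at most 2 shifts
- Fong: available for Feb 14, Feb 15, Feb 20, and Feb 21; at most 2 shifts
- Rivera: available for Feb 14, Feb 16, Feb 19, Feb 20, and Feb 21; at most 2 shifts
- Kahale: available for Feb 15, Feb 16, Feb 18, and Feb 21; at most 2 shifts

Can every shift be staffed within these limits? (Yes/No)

Yes

One valid schedule: Feb 14→Fong, Feb 15→Yoon, Feb 16→Rivera+Kahale, Feb 17→Farahani, Feb 18→Farahani, Feb 19→Farahani, Feb 20→Yoon, Feb 21→Fong.
Loads: Farahani 3/3, Yoon 2/2, Fong 2/2, Rivera 1/2, Kahale 1/2 — all within limits.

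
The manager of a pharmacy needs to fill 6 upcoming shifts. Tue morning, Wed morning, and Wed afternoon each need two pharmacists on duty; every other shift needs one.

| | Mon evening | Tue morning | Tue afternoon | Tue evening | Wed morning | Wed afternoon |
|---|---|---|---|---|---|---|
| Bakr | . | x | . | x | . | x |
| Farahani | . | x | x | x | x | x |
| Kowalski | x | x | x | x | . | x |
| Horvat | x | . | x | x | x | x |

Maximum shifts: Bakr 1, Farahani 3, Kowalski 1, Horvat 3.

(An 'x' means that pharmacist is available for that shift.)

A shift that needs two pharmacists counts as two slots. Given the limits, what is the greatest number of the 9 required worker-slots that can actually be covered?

Total capacity across all pharmacists is 1+3+1+3 = 8, and 9 slots are needed, so at most 8 can be filled.
An assignment achieving 8: Mon evening→Kowalski, Tue morning→Bakr+Farahani, Tue afternoon→Farahani, Tue evening→Horvat, Wed morning→Farahani+Horvat, Wed afternoon→Horvat.
Loads: Bakr 1/1, Farahani 3/3, Kowalski 1/1, Horvat 3/3.

8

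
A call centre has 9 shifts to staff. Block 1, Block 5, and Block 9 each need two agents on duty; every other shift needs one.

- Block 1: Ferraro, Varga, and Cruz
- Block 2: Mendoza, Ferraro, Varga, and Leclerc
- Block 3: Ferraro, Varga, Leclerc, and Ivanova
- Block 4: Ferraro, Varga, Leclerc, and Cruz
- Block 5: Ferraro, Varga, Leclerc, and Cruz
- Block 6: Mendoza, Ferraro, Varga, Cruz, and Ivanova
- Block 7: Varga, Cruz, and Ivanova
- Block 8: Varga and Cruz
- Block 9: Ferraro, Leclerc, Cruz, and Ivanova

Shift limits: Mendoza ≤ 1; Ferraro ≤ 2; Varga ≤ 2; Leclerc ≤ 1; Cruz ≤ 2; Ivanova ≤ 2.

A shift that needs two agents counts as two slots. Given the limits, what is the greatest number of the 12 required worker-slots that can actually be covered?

10

Total capacity across all agents is 1+2+2+1+2+2 = 10, and 12 slots are needed, so at most 10 can be filled.
An assignment achieving 10: Block 1→Ferraro+Varga, Block 2→Mendoza, Block 3→Ferraro, Block 4→Leclerc, Block 5→Cruz, Block 6→Ivanova, Block 7→Cruz, Block 8→Varga, Block 9→Ivanova.
Loads: Mendoza 1/1, Ferraro 2/2, Varga 2/2, Leclerc 1/1, Cruz 2/2, Ivanova 2/2.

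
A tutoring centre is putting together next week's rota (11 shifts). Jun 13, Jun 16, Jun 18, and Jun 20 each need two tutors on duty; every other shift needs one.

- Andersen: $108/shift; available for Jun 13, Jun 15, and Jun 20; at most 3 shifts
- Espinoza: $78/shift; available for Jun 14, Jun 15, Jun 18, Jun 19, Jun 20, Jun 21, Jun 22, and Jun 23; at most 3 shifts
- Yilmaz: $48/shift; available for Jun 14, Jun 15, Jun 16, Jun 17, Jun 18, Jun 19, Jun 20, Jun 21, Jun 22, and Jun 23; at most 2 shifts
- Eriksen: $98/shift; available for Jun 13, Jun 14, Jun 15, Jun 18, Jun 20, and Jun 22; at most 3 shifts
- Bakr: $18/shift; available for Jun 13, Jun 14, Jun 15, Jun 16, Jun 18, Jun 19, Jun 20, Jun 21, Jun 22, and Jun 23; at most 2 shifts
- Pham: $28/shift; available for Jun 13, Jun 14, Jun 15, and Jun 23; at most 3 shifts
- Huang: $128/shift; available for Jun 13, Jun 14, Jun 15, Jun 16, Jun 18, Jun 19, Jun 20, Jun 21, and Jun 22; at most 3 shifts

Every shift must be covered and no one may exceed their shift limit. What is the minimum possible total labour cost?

Jun 17 can only be covered by Yilmaz, so that assignment is forced.
Picking the cheapest available tutor for each shift independently would cost $400, but that ignores the shift limits.
An optimal schedule: Jun 13→Eriksen+Andersen, Jun 14→Pham, Jun 15→Pham, Jun 16→Bakr+Yilmaz, Jun 17→Yilmaz, Jun 18→Espinoza+Eriksen, Jun 19→Bakr, Jun 20→Eriksen+Andersen, Jun 21→Espinoza, Jun 22→Espinoza, Jun 23→Pham.
Total: 98 + 108 + 28 + 28 + 18 + 48 + 48 + 78 + 98 + 18 + 98 + 108 + 78 + 78 + 28 = $960.

$960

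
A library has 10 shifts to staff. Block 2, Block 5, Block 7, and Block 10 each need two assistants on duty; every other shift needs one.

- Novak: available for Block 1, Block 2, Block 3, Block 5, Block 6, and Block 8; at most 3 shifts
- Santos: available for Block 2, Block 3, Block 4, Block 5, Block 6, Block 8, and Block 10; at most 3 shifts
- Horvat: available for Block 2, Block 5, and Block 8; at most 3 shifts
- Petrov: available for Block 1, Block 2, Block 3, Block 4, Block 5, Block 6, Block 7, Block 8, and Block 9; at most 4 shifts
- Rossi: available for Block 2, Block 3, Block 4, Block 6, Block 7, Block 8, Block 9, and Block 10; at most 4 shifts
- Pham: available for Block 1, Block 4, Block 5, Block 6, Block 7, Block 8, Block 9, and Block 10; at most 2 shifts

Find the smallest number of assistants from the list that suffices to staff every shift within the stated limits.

14 slots to fill and no one can take more than 4, so at least ⌈14/4⌉ = 4 assistants are needed.
Novak, Santos, Petrov, and Rossi alone can cover everything: Block 1→Novak, Block 2→Petrov+Rossi, Block 3→Novak, Block 4→Santos, Block 5→Novak+Santos, Block 6→Petrov, Block 7→Petrov+Rossi, Block 8→Rossi, Block 9→Petrov, Block 10→Santos+Rossi.

4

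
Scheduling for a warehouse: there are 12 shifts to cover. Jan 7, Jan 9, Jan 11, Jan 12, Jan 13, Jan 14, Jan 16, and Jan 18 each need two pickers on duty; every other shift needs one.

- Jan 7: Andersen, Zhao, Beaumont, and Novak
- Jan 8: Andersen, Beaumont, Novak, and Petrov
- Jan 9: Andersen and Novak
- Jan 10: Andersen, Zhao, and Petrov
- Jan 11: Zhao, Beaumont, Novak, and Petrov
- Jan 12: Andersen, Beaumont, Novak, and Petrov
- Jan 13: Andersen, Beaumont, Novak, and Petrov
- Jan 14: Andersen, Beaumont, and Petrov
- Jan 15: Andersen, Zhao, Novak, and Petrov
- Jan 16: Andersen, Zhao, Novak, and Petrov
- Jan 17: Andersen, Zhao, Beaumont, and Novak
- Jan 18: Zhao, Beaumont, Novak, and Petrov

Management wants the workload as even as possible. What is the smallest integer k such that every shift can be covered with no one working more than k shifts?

4

With 5 pickers and 20 worker-slots to fill, someone must work at least ⌈20/5⌉ = 4 shifts, so k ≥ 4.
k = 4 works: Jan 7→Zhao+Beaumont, Jan 8→Andersen, Jan 9→Andersen+Novak, Jan 10→Andersen, Jan 11→Zhao+Beaumont, Jan 12→Beaumont+Petrov, Jan 13→Novak+Petrov, Jan 14→Andersen+Beaumont, Jan 15→Zhao, Jan 16→Novak+Petrov, Jan 17→Zhao, Jan 18→Novak+Petrov.
Loads: Andersen 4, Zhao 4, Beaumont 4, Novak 4, Petrov 4 — all ≤ 4.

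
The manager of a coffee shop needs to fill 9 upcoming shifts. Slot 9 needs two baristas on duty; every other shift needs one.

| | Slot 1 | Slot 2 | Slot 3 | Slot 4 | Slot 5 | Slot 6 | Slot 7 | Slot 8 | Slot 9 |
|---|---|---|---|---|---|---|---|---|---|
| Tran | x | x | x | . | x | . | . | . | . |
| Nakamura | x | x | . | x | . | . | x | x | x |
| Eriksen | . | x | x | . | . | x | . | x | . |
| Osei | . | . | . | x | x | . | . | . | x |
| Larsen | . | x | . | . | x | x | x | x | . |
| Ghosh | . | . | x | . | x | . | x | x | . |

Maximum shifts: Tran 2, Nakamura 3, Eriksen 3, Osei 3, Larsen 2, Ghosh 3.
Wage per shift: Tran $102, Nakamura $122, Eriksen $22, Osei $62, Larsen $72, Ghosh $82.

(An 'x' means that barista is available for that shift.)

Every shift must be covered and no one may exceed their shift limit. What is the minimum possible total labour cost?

Slot 9 can only be covered by Nakamura and Osei, so that assignment is forced.
Picking the cheapest available barista for each shift independently would cost $570, but that ignores the shift limits.
An optimal schedule: Slot 1→Tran, Slot 2→Eriksen, Slot 3→Eriksen, Slot 4→Osei, Slot 5→Osei, Slot 6→Eriksen, Slot 7→Larsen, Slot 8→Larsen, Slot 9→Osei+Nakamura.
Total: 102 + 22 + 22 + 62 + 62 + 22 + 72 + 72 + 62 + 122 = $620.

$620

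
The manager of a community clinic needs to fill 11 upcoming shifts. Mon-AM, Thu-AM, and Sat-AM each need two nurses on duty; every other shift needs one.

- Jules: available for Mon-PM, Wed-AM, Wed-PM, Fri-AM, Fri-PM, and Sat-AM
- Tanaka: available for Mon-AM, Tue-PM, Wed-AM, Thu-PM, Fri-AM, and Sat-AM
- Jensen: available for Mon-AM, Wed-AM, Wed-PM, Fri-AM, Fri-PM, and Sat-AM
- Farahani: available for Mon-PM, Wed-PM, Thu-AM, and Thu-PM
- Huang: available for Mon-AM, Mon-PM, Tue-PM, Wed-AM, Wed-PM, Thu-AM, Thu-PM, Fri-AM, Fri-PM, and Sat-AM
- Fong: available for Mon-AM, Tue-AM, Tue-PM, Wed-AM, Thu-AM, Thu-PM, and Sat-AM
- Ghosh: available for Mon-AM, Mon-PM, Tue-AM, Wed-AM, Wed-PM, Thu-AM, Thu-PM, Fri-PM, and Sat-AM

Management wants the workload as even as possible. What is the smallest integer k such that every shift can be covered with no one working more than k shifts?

2

With 7 nurses and 14 worker-slots to fill, someone must work at least ⌈14/7⌉ = 2 shifts, so k ≥ 2.
k = 2 works: Mon-AM→Huang+Ghosh, Mon-PM→Jules, Tue-AM→Fong, Tue-PM→Tanaka, Wed-AM→Tanaka, Wed-PM→Jensen, Thu-AM→Farahani+Huang, Thu-PM→Farahani, Fri-AM→Jules, Fri-PM→Jensen, Sat-AM→Fong+Ghosh.
Loads: Jules 2, Tanaka 2, Jensen 2, Farahani 2, Huang 2, Fong 2, Ghosh 2 — all ≤ 2.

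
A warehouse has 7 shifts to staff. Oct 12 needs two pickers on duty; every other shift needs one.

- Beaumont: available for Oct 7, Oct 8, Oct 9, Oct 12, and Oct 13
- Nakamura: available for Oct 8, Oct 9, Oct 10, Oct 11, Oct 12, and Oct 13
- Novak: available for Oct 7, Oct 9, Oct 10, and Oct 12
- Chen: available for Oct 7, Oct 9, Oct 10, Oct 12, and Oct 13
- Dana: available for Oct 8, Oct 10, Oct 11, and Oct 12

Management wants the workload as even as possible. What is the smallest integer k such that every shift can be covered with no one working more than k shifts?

2

With 5 pickers and 8 worker-slots to fill, someone must work at least ⌈8/5⌉ = 2 shifts, so k ≥ 2.
k = 2 works: Oct 7→Beaumont, Oct 8→Beaumont, Oct 9→Novak, Oct 10→Novak, Oct 11→Nakamura, Oct 12→Chen+Dana, Oct 13→Nakamura.
Loads: Beaumont 2, Nakamura 2, Novak 2, Chen 1, Dana 1 — all ≤ 2.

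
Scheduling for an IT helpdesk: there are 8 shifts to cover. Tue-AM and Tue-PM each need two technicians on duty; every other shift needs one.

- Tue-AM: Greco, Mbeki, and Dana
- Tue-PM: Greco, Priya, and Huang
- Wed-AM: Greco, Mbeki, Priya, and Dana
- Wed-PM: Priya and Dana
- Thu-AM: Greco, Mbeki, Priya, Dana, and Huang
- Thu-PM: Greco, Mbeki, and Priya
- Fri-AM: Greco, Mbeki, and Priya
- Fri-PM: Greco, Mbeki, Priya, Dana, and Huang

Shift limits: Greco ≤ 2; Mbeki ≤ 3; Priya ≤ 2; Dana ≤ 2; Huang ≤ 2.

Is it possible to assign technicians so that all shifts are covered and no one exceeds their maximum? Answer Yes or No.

One valid schedule: Tue-AM→Greco+Mbeki, Tue-PM→Greco+Priya, Wed-AM→Dana, Wed-PM→Priya, Thu-AM→Dana, Thu-PM→Mbeki, Fri-AM→Mbeki, Fri-PM→Huang.
Loads: Greco 2/2, Mbeki 3/3, Priya 2/2, Dana 2/2, Huang 1/2 — all within limits.

Yes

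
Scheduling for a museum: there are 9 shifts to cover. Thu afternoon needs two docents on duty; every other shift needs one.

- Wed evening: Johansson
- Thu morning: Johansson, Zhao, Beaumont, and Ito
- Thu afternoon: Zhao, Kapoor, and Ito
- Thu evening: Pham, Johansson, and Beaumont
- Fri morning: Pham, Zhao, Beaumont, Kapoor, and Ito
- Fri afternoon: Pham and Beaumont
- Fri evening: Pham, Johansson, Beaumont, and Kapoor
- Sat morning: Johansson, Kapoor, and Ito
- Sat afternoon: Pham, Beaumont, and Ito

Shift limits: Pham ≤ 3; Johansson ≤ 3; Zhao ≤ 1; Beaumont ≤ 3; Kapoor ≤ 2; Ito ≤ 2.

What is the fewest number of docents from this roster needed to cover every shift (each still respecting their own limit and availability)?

4

10 slots to fill and no one can take more than 3, so at least ⌈10/3⌉ = 4 docents are needed.
Pham, Johansson, Kapoor, and Ito alone can cover everything: Wed evening→Johansson, Thu morning→Johansson, Thu afternoon→Kapoor+Ito, Thu evening→Pham, Fri morning→Kapoor, Fri afternoon→Pham, Fri evening→Johansson, Sat morning→Ito, Sat afternoon→Pham.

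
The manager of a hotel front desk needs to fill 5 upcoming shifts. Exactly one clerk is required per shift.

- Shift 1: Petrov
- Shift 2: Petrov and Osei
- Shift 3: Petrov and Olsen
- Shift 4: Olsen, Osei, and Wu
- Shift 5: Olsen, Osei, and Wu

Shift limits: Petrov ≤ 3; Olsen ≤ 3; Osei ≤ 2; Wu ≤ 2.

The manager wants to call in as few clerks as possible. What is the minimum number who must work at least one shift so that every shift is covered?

5 slots to fill and no one can take more than 3, so at least ⌈5/3⌉ = 2 clerks are needed.
Petrov and Olsen alone can cover everything: Shift 1→Petrov, Shift 2→Petrov, Shift 3→Petrov, Shift 4→Olsen, Shift 5→Olsen.

2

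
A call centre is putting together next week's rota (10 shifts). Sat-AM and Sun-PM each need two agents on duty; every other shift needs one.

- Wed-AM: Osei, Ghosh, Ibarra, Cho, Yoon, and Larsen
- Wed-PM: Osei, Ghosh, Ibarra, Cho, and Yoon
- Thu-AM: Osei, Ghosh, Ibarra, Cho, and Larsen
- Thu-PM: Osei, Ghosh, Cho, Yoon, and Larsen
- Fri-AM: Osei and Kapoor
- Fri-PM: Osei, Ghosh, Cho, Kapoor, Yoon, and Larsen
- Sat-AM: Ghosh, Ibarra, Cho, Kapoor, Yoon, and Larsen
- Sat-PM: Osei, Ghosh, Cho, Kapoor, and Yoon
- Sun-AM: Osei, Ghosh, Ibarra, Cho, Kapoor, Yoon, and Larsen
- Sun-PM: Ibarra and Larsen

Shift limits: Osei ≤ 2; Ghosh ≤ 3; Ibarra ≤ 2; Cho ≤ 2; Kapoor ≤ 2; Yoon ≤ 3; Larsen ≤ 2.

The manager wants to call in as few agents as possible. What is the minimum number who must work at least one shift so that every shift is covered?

12 slots to fill and no one can take more than 3, so at least ⌈12/3⌉ = 4 agents are needed.
Any 4 agents together have capacity at most 3+3+2+2 = 10 < 12 slots, so 4 can never suffice.
Osei, Ghosh, Ibarra, Yoon, and Larsen alone can cover everything: Wed-AM→Ibarra, Wed-PM→Ghosh, Thu-AM→Ghosh, Thu-PM→Ghosh, Fri-AM→Osei, Fri-PM→Yoon, Sat-AM→Yoon+Larsen, Sat-PM→Osei, Sun-AM→Yoon, Sun-PM→Ibarra+Larsen.

5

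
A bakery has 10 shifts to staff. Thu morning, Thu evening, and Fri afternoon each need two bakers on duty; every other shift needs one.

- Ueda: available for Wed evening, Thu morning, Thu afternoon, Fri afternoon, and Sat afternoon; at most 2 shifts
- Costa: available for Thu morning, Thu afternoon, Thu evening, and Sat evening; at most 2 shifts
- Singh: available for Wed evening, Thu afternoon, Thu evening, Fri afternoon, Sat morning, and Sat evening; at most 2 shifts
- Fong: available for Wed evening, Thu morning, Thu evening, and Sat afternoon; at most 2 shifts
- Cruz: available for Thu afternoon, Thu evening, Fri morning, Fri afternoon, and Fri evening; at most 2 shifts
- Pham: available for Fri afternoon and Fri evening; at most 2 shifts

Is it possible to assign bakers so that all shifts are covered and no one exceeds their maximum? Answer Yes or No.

Total capacity is 2+2+2+2+2+2 = 12 but 13 worker-slots are needed — infeasible.

No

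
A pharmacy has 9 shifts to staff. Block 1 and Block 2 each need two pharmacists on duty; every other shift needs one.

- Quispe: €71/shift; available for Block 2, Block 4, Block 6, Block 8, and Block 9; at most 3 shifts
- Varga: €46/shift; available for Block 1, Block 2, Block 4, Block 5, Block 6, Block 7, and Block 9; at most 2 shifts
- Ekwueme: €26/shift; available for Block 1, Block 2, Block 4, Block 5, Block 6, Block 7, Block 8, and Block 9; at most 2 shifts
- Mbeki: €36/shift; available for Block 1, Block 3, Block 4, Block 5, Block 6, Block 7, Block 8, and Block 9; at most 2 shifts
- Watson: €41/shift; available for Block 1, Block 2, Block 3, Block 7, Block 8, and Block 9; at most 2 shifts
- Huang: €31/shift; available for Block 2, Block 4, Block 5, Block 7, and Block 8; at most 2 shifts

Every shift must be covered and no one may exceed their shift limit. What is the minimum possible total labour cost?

Picking the cheapest available pharmacist for each shift independently would cost €311, but that ignores the shift limits.
An optimal schedule: Block 1→Watson+Varga, Block 2→Varga+Quispe, Block 3→Mbeki, Block 4→Huang, Block 5→Ekwueme, Block 6→Ekwueme, Block 7→Huang, Block 8→Mbeki, Block 9→Watson.
Total: 41 + 46 + 46 + 71 + 36 + 31 + 26 + 26 + 31 + 36 + 41 = €431.

€431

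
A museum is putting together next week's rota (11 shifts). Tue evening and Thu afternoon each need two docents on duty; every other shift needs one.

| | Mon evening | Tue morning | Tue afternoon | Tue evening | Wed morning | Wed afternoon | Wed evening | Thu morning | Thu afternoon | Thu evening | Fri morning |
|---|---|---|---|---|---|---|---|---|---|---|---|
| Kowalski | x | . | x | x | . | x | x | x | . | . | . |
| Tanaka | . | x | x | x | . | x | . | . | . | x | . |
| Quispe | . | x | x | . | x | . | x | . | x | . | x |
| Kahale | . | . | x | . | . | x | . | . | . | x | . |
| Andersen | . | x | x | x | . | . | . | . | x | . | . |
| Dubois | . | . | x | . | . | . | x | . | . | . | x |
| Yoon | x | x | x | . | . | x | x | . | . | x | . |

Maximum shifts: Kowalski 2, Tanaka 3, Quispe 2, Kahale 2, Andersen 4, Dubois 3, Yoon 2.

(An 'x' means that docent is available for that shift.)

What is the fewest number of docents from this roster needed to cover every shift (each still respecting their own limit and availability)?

5

13 slots to fill and no one can take more than 4, so at least ⌈13/4⌉ = 4 docents are needed.
Any 4 docents together have capacity at most 4+3+3+2 = 12 < 13 slots, so 4 can never suffice.
Kowalski, Tanaka, Quispe, Andersen, and Dubois alone can cover everything: Mon evening→Kowalski, Tue morning→Andersen, Tue afternoon→Andersen, Tue evening→Tanaka+Andersen, Wed morning→Quispe, Wed afternoon→Tanaka, Wed evening→Dubois, Thu morning→Kowalski, Thu afternoon→Quispe+Andersen, Thu evening→Tanaka, Fri morning→Dubois.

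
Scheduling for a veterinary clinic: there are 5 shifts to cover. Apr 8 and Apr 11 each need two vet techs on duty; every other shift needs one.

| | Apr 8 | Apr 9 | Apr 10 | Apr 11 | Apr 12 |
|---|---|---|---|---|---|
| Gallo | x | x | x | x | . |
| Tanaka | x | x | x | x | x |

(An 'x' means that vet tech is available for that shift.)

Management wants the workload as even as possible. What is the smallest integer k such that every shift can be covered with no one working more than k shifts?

4

With 2 vet techs and 7 worker-slots to fill, someone must work at least ⌈7/2⌉ = 4 shifts, so k ≥ 4.
k = 4 works: Apr 8→Gallo+Tanaka, Apr 9→Gallo, Apr 10→Gallo, Apr 11→Gallo+Tanaka, Apr 12→Tanaka.
Loads: Gallo 4, Tanaka 3 — all ≤ 4.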